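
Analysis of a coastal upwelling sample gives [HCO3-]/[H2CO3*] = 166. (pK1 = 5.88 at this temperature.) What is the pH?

pH = 8.10

From K1 = [H⁺][HCO3-]/[H2CO3*]:  pH = pK1 + log₁₀([HCO3-]/[H2CO3*])
log₁₀(166) = +2.220
pH = 5.88 + (+2.220) = 8.10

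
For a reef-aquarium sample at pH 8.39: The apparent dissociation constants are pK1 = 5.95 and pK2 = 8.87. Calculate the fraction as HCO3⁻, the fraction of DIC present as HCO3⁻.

α₁ = 0.749

α₁ = 1 / (1 + [H⁺]/K1 + K2/[H⁺]) = 1 / (1 + 10^-2.44 + 10^-0.48)
   = 1 / (1 + 0.0036308 + 0.33113) = 1/1.3348 = 0.7492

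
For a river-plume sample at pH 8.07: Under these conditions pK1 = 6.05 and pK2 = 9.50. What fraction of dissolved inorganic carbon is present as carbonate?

α₂ = 0.0355

α₂ = 1 / (1 + [H⁺]/K2 + [H⁺]²/(K1K2)) = 1 / (1 + 10^+1.43 + 10^-0.59)
   = 1 / (1 + 26.915 + 0.25704) = 1/28.172 = 0.03550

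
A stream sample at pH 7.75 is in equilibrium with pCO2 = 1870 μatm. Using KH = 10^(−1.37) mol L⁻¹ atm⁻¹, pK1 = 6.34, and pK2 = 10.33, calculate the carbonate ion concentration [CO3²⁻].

[CO3²⁻] = 5.39 μmol/L

[CO2*] = KH · pCO2 = 10^(−1.37) × 1870×10^-6 = 7.977×10^-5 mol/L
α₀ = 1/(1 + K1/[H⁺] + K1K2/[H⁺]²) = 1/(1 + 10^+1.41 + 10^-1.17) = 0.03735
DIC = [CO2*]/α₀ = 7.977×10^-5 / 0.03735 = 2.136 mmol/L
[CO3²⁻] = α₂·DIC; α₂ = 0.002525, so [CO3²⁻] = 0.002525 × 2.136 = 0.00539 mmol/L = 5.39 μmol/L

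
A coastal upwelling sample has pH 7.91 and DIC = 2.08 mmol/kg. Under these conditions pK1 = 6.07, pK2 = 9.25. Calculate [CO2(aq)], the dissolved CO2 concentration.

[CO2*] = 0.0284 mmol/kg

α₀ = 1 / (1 + K1/[H⁺] + K1K2/[H⁺]²) = 1 / (1 + 10^+1.84 + 10^+0.50)
   = 1 / (1 + 69.183 + 3.1623) = 1/73.345 = 0.01363
[CO2*] = α₀ × DIC = 0.01363 × 2.08 = 0.0284 mmol/kg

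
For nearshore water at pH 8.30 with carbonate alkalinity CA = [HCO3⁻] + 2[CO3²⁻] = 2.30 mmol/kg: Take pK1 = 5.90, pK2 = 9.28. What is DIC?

DIC = 2.11 mmol/kg

CA = [HCO3⁻] + 2[CO3²⁻] = (α₁ + 2α₂)·DIC
At pH 8.30: [H⁺]/K1 = 10^-2.40 = 0.0039811, K2/[H⁺] = 10^-0.98 = 0.10471
α₁ = 1/(1 + 0.0039811 + 0.10471) = 1/1.1087 = 0.9020; α₂ = α₁·K2/[H⁺] = 0.09445
α₁ + 2α₂ = 1.0909
DIC = CA / (α₁ + 2α₂) = 2.30 / 1.0909 = 2.11 mmol/kg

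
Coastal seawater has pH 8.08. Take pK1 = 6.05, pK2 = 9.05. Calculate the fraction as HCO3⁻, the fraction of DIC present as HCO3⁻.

α₁ = 0.896

α₁ = 1 / (1 + [H⁺]/K1 + K2/[H⁺]) = 1 / (1 + 10^-2.03 + 10^-0.97)
   = 1 / (1 + 0.0093325 + 0.10715) = 1/1.1165 = 0.8957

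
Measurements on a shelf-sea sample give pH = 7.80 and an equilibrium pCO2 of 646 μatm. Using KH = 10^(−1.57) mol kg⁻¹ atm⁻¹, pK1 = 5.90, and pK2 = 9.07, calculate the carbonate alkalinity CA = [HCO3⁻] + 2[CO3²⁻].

CA = 1.53 mmol/kg

[CO2*] = KH · pCO2 = 10^(−1.57) × 646×10^-6 = 1.739×10^-5 mol/kg
α₀ = 1/(1 + K1/[H⁺] + K1K2/[H⁺]²) = 1/(1 + 10^+1.90 + 10^+0.63) = 0.01181
DIC = [CO2*]/α₀ = 1.739×10^-5 / 0.01181 = 1.473 mmol/kg
CA = (α₁ + 2α₂)·DIC = (0.9378 + 2×0.05036) × 1.473 = 1.53 mmol/kg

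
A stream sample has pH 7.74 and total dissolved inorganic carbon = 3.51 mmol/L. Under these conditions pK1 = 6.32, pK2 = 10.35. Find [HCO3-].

[HCO3⁻] = 3.37 mmol/L

α₁ = 1 / (1 + [H⁺]/K1 + K2/[H⁺]) = 1 / (1 + 10^-1.42 + 10^-2.61)
   = 1 / (1 + 0.038019 + 0.0024547) = 1/1.0405 = 0.9611
[HCO3⁻] = α₁ × DIC = 0.9611 × 3.51 = 3.37 mmol/L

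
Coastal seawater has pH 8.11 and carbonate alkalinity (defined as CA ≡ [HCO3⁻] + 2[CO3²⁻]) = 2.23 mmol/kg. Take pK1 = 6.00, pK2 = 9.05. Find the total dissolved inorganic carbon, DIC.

CA = [HCO3⁻] + 2[CO3²⁻] = (α₁ + 2α₂)·DIC
At pH 8.11: [H⁺]/K1 = 10^-2.11 = 0.0077625, K2/[H⁺] = 10^-0.94 = 0.11482
α₁ = 1/(1 + 0.0077625 + 0.11482) = 1/1.1226 = 0.8908; α₂ = α₁·K2/[H⁺] = 0.1023
α₁ + 2α₂ = 1.0954
DIC = CA / (α₁ + 2α₂) = 2.23 / 1.0954 = 2.04 mmol/kg

DIC = 2.04 mmol/kg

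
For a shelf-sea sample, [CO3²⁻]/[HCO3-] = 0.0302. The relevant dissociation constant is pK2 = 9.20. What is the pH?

pH = 7.68

From K2 = [H⁺][CO3²⁻]/[HCO3-]:  pH = pK2 + log₁₀([CO3²⁻]/[HCO3-])
log₁₀(0.0302) = -1.520
pH = 9.20 + (-1.520) = 7.68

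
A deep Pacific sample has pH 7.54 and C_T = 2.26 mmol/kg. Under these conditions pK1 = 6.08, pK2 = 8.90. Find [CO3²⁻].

α₂ = 1 / (1 + [H⁺]/K2 + [H⁺]²/(K1K2)) = 1 / (1 + 10^+1.36 + 10^-0.10)
   = 1 / (1 + 22.909 + 0.79433) = 1/24.703 = 0.04048
[CO3²⁻] = α₂ × DIC = 0.04048 × 2.26 = 0.0915 mmol/kg

[CO3²⁻] = 0.0915 mmol/kg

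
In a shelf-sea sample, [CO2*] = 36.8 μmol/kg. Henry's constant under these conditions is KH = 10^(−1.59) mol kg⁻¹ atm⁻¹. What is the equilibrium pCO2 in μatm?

KH = 10^(−1.59) = 2.570×10^-2 mol kg⁻¹ atm⁻¹
pCO2 = [CO2*]/KH = 36.8×10^-6 / 2.570×10^-2 = 1.43×10^-3 atm = 1430 μatm

pCO2 = 1430 μatm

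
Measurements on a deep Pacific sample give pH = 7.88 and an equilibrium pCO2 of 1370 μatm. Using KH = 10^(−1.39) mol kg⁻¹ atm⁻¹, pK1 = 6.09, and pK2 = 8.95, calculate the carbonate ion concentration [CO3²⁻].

[CO2*] = KH · pCO2 = 10^(−1.39) × 1370×10^-6 = 5.581×10^-5 mol/kg
α₀ = 1/(1 + K1/[H⁺] + K1K2/[H⁺]²) = 1/(1 + 10^+1.79 + 10^+0.72) = 0.01473
DIC = [CO2*]/α₀ = 5.581×10^-5 / 0.01473 = 3.790 mmol/kg
[CO3²⁻] = α₂·DIC; α₂ = 0.07728, so [CO3²⁻] = 0.07728 × 3.790 = 0.293 mmol/kg

[CO3²⁻] = 0.293 mmol/kg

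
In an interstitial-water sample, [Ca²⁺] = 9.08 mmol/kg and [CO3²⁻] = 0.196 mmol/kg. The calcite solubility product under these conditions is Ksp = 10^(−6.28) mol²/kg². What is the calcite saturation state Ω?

Ω = 3.39

Ksp = 10^(−6.28) = 5.248×10^-7
Ω = [Ca²⁺][CO3²⁻]/Ksp = (9.08×10^-3)(0.196×10^-3) / 5.248×10^-7 = 3.39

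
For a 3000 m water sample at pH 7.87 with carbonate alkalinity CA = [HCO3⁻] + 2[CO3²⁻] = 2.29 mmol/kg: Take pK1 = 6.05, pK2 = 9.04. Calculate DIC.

CA = [HCO3⁻] + 2[CO3²⁻] = (α₁ + 2α₂)·DIC
At pH 7.87: [H⁺]/K1 = 10^-1.82 = 0.015136, K2/[H⁺] = 10^-1.17 = 0.067608
α₁ = 1/(1 + 0.015136 + 0.067608) = 1/1.0827 = 0.9236; α₂ = α₁·K2/[H⁺] = 0.06244
α₁ + 2α₂ = 1.0485
DIC = CA / (α₁ + 2α₂) = 2.29 / 1.0485 = 2.18 mmol/kg

DIC = 2.18 mmol/kg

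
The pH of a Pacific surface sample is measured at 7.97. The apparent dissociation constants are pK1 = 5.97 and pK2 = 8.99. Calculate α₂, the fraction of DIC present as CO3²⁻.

α₂ = 0.0864

α₂ = 1 / (1 + [H⁺]/K2 + [H⁺]²/(K1K2)) = 1 / (1 + 10^+1.02 + 10^-0.98)
   = 1 / (1 + 10.471 + 0.10471) = 1/11.576 = 0.08639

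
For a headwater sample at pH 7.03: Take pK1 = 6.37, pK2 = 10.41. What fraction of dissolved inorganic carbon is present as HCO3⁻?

α₁ = 1 / (1 + [H⁺]/K1 + K2/[H⁺]) = 1 / (1 + 10^-0.66 + 10^-3.38)
   = 1 / (1 + 0.21878 + 0.00041687) = 1/1.2192 = 0.8202

α₁ = 0.820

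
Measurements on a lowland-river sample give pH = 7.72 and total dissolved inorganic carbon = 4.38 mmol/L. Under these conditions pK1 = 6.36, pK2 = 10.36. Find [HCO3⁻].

α₁ = 1 / (1 + [H⁺]/K1 + K2/[H⁺]) = 1 / (1 + 10^-1.36 + 10^-2.64)
   = 1 / (1 + 0.043652 + 0.0022909) = 1/1.0459 = 0.9561
[HCO3⁻] = α₁ × DIC = 0.9561 × 4.38 = 4.19 mmol/L

[HCO3⁻] = 4.19 mmol/L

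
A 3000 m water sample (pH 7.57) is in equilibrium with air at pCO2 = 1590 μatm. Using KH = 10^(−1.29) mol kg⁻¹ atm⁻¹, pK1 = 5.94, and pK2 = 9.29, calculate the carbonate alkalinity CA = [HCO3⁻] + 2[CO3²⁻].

[CO2*] = KH · pCO2 = 10^(−1.29) × 1590×10^-6 = 8.154×10^-5 mol/kg
α₀ = 1/(1 + K1/[H⁺] + K1K2/[H⁺]²) = 1/(1 + 10^+1.63 + 10^-0.09) = 0.02249
DIC = [CO2*]/α₀ = 8.154×10^-5 / 0.02249 = 3.626 mmol/kg
CA = (α₁ + 2α₂)·DIC = (0.9592 + 2×0.01828) × 3.626 = 3.61 mmol/kg

CA = 3.61 mmol/kg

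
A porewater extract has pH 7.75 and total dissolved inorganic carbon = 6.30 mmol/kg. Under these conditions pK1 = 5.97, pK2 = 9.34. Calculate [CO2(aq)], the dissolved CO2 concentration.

α₀ = 1 / (1 + K1/[H⁺] + K1K2/[H⁺]²) = 1 / (1 + 10^+1.78 + 10^+0.19)
   = 1 / (1 + 60.256 + 1.5488) = 1/62.805 = 0.01592
[CO2*] = α₀ × DIC = 0.01592 × 6.30 = 0.100 mmol/kg

[CO2*] = 0.100 mmol/kg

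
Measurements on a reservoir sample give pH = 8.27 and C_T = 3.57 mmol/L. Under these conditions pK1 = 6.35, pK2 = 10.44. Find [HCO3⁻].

[HCO3⁻] = 3.50 mmol/L

α₁ = 1 / (1 + [H⁺]/K1 + K2/[H⁺]) = 1 / (1 + 10^-1.92 + 10^-2.17)
   = 1 / (1 + 0.012023 + 0.0067608) = 1/1.0188 = 0.9816
[HCO3⁻] = α₁ × DIC = 0.9816 × 3.57 = 3.50 mmol/L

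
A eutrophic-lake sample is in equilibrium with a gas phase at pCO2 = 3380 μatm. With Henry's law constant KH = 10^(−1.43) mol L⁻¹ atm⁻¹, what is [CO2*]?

[CO2*] = 126 μmol/L

KH = 10^(−1.43) = 3.715×10^-2 mol L⁻¹ atm⁻¹
[CO2*] = KH · pCO2 = 3.715×10^-2 × 3380×10^-6 atm = 1.26×10^-4 mol/L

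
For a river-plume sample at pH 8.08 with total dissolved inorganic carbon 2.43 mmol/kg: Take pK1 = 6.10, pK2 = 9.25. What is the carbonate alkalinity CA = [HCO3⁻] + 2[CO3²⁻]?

CA = [HCO3⁻] + 2[CO3²⁻] = (α₁ + 2α₂)·DIC
At pH 8.08: [H⁺]/K1 = 10^-1.98 = 0.010471, K2/[H⁺] = 10^-1.17 = 0.067608
α₁ = 1/(1 + 0.010471 + 0.067608) = 1/1.0781 = 0.9276; α₂ = α₁·K2/[H⁺] = 0.06271
α₁ + 2α₂ = 1.0530
CA = 1.0530 × 2.43 = 2.56 mmol/kg

CA = 2.56 mmol/kg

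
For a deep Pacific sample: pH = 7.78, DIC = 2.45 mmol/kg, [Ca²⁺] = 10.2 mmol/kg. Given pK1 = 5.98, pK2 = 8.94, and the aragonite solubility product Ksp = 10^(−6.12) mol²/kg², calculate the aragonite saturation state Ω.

Ω = 2.10

α₂ = 1 / (1 + [H⁺]/K2 + [H⁺]²/(K1K2)) = 1 / (1 + 10^+1.16 + 10^-0.64)
   = 1 / (1 + 14.454 + 0.22909) = 1/15.683 = 0.06376
[CO3²⁻] = α₂ × DIC = 0.06376 × 2.45 = 0.1562 mmol/kg
Ksp = 10^(−6.12) = 7.586×10^-7
Ω = [Ca²⁺][CO3²⁻]/Ksp = (10.2×10^-3)(1.562×10^-4) / 7.586×10^-7 = 2.10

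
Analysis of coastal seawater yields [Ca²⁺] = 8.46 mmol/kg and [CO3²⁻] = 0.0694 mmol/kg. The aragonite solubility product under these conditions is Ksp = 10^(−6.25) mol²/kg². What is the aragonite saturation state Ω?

Ω = 1.04

Ksp = 10^(−6.25) = 5.623×10^-7
Ω = [Ca²⁺][CO3²⁻]/Ksp = (8.46×10^-3)(0.0694×10^-3) / 5.623×10^-7 = 1.04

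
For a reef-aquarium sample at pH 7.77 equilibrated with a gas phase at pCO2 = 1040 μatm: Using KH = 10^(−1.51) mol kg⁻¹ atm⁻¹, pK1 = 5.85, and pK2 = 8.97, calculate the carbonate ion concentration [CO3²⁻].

[CO2*] = KH · pCO2 = 10^(−1.51) × 1040×10^-6 = 3.214×10^-5 mol/kg
α₀ = 1/(1 + K1/[H⁺] + K1K2/[H⁺]²) = 1/(1 + 10^+1.92 + 10^+0.72) = 0.01118
DIC = [CO2*]/α₀ = 3.214×10^-5 / 0.01118 = 2.874 mmol/kg
[CO3²⁻] = α₂·DIC; α₂ = 0.05869, so [CO3²⁻] = 0.05869 × 2.874 = 0.169 mmol/kg

[CO3²⁻] = 0.169 mmol/kg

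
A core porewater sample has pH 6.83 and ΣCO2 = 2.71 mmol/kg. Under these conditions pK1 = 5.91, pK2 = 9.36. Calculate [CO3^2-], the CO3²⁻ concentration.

α₂ = 1 / (1 + [H⁺]/K2 + [H⁺]²/(K1K2)) = 1 / (1 + 10^+2.53 + 10^+1.61)
   = 1 / (1 + 338.84 + 40.738) = 1/380.58 = 0.002628
[CO3²⁻] = α₂ × DIC = 0.002628 × 2.71 = 0.00712 mmol/kg = 7.12 μmol/kg

[CO3²⁻] = 7.12 μmol/kg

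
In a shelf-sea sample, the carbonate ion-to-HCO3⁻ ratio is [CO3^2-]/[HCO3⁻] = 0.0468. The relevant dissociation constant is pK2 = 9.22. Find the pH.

pH = 7.89

From K2 = [H⁺][CO3^2-]/[HCO3⁻]:  pH = pK2 + log₁₀([CO3^2-]/[HCO3⁻])
log₁₀(0.0468) = -1.330
pH = 9.22 + (-1.330) = 7.89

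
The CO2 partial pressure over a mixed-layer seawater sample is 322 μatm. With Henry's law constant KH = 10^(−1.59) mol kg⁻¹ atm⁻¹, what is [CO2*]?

[CO2*] = 8.28 μmol/kg

KH = 10^(−1.59) = 2.570×10^-2 mol kg⁻¹ atm⁻¹
[CO2*] = KH · pCO2 = 2.570×10^-2 × 322×10^-6 atm = 8.28×10^-6 mol/kg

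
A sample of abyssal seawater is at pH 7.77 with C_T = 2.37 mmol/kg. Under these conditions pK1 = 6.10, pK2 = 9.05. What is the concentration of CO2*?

[CO2*] = 0.0472 mmol/kg

α₀ = 1 / (1 + K1/[H⁺] + K1K2/[H⁺]²) = 1 / (1 + 10^+1.67 + 10^+0.39)
   = 1 / (1 + 46.774 + 2.4547) = 1/50.228 = 0.01991
[CO2*] = α₀ × DIC = 0.01991 × 2.37 = 0.0472 mmol/kg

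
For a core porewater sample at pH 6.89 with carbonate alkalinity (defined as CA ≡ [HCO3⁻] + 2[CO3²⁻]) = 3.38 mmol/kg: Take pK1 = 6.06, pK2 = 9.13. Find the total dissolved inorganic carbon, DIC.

DIC = 3.86 mmol/kg

CA = [HCO3⁻] + 2[CO3²⁻] = (α₁ + 2α₂)·DIC
At pH 6.89: [H⁺]/K1 = 10^-0.83 = 0.14791, K2/[H⁺] = 10^-2.24 = 0.0057544
α₁ = 1/(1 + 0.14791 + 0.0057544) = 1/1.1537 = 0.8668; α₂ = α₁·K2/[H⁺] = 0.004988
α₁ + 2α₂ = 0.8768
DIC = CA / (α₁ + 2α₂) = 3.38 / 0.8768 = 3.86 mmol/kg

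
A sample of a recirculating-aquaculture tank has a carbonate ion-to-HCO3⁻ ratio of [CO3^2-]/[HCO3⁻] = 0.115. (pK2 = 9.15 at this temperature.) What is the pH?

pH = 8.21

From K2 = [H⁺][CO3^2-]/[HCO3⁻]:  pH = pK2 + log₁₀([CO3^2-]/[HCO3⁻])
log₁₀(0.115) = -0.939
pH = 9.15 + (-0.939) = 8.21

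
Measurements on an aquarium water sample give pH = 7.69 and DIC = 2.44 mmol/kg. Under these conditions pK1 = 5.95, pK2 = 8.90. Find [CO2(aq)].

α₀ = 1 / (1 + K1/[H⁺] + K1K2/[H⁺]²) = 1 / (1 + 10^+1.74 + 10^+0.53)
   = 1 / (1 + 54.954 + 3.3884) = 1/59.343 = 0.01685
[CO2*] = α₀ × DIC = 0.01685 × 2.44 = 0.0411 mmol/kg

[CO2*] = 0.0411 mmol/kg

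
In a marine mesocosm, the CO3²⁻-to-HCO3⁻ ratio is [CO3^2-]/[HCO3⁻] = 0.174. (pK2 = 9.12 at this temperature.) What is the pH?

From K2 = [H⁺][CO3^2-]/[HCO3⁻]:  pH = pK2 + log₁₀([CO3^2-]/[HCO3⁻])
log₁₀(0.174) = -0.759
pH = 9.12 + (-0.759) = 8.36

pH = 8.36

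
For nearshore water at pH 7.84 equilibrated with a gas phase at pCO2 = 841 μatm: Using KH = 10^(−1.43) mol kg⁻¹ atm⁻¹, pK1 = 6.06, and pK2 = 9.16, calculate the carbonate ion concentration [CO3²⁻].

[CO3²⁻] = 0.0901 mmol/kg

[CO2*] = KH · pCO2 = 10^(−1.43) × 841×10^-6 = 3.125×10^-5 mol/kg
α₀ = 1/(1 + K1/[H⁺] + K1K2/[H⁺]²) = 1/(1 + 10^+1.78 + 10^+0.46) = 0.01559
DIC = [CO2*]/α₀ = 3.125×10^-5 / 0.01559 = 2.004 mmol/kg
[CO3²⁻] = α₂·DIC; α₂ = 0.04496, so [CO3²⁻] = 0.04496 × 2.004 = 0.0901 mmol/kg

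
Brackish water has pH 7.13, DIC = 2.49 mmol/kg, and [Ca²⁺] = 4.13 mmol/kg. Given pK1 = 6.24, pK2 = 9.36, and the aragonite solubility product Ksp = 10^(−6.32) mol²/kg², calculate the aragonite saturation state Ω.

Ω = 0.111

α₂ = 1 / (1 + [H⁺]/K2 + [H⁺]²/(K1K2)) = 1 / (1 + 10^+2.23 + 10^+1.34)
   = 1 / (1 + 169.82 + 21.878) = 1/192.70 = 0.005189
[CO3²⁻] = α₂ × DIC = 0.005189 × 2.49 = 0.01292 mmol/kg = 12.92 μmol/kg
Ksp = 10^(−6.32) = 4.786×10^-7
Ω = [Ca²⁺][CO3²⁻]/Ksp = (4.13×10^-3)(1.292×10^-5) / 4.786×10^-7 = 0.111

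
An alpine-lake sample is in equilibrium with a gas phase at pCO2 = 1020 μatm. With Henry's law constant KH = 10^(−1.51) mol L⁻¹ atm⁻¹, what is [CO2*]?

KH = 10^(−1.51) = 3.090×10^-2 mol L⁻¹ atm⁻¹
[CO2*] = KH · pCO2 = 3.090×10^-2 × 1020×10^-6 atm = 3.15×10^-5 mol/L

[CO2*] = 31.5 μmol/L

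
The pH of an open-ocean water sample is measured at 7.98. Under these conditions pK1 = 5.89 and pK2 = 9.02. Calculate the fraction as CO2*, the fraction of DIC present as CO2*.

α₀ = 0.00739

α₀ = 1 / (1 + K1/[H⁺] + K1K2/[H⁺]²) = 1 / (1 + 10^+2.09 + 10^+1.05)
   = 1 / (1 + 123.03 + 11.220) = 1/135.25 = 0.007394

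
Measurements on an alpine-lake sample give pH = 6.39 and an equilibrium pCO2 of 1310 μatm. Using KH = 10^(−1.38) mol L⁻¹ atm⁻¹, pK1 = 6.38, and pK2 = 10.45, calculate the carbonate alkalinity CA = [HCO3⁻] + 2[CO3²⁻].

CA = 0.0559 mmol/L

[CO2*] = KH · pCO2 = 10^(−1.38) × 1310×10^-6 = 5.461×10^-5 mol/L
α₀ = 1/(1 + K1/[H⁺] + K1K2/[H⁺]²) = 1/(1 + 10^+0.01 + 10^-4.05) = 0.4942
DIC = [CO2*]/α₀ = 5.461×10^-5 / 0.4942 = 0.1105 mmol/L
CA = (α₁ + 2α₂)·DIC = (0.5057 + 2×4.405×10^-5) × 0.1105 = 0.0559 mmol/L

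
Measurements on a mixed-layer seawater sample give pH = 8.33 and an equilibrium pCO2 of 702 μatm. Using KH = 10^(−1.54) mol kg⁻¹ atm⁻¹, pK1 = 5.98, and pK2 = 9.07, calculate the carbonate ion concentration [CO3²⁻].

[CO3²⁻] = 0.825 mmol/kg

[CO2*] = KH · pCO2 = 10^(−1.54) × 702×10^-6 = 2.025×10^-5 mol/kg
α₀ = 1/(1 + K1/[H⁺] + K1K2/[H⁺]²) = 1/(1 + 10^+2.35 + 10^+1.61) = 0.003765
DIC = [CO2*]/α₀ = 2.025×10^-5 / 0.003765 = 5.378 mmol/kg
[CO3²⁻] = α₂·DIC; α₂ = 0.1534, so [CO3²⁻] = 0.1534 × 5.378 = 0.825 mmol/kg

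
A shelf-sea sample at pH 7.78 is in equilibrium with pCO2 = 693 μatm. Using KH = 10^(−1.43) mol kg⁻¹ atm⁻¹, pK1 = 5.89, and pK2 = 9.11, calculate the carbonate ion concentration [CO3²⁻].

[CO3²⁻] = 0.0935 mmol/kg

[CO2*] = KH · pCO2 = 10^(−1.43) × 693×10^-6 = 2.575×10^-5 mol/kg
α₀ = 1/(1 + K1/[H⁺] + K1K2/[H⁺]²) = 1/(1 + 10^+1.89 + 10^+0.56) = 0.01216
DIC = [CO2*]/α₀ = 2.575×10^-5 / 0.01216 = 2.118 mmol/kg
[CO3²⁻] = α₂·DIC; α₂ = 0.04414, so [CO3²⁻] = 0.04414 × 2.118 = 0.0935 mmol/kg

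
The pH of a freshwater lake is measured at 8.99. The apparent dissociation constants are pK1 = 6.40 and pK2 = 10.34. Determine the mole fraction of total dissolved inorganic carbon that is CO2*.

α₀ = 0.00245

α₀ = 1 / (1 + K1/[H⁺] + K1K2/[H⁺]²) = 1 / (1 + 10^+2.59 + 10^+1.24)
   = 1 / (1 + 389.05 + 17.378) = 1/407.42 = 0.002454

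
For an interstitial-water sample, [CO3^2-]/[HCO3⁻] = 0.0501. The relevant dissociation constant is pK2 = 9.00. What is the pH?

From K2 = [H⁺][CO3^2-]/[HCO3⁻]:  pH = pK2 + log₁₀([CO3^2-]/[HCO3⁻])
log₁₀(0.0501) = -1.300
pH = 9.00 + (-1.300) = 7.70

pH = 7.70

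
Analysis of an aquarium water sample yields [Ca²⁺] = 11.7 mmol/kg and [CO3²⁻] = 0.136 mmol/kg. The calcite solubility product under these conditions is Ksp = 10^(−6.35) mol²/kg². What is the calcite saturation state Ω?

Ω = 3.56

Ksp = 10^(−6.35) = 4.467×10^-7
Ω = [Ca²⁺][CO3²⁻]/Ksp = (11.7×10^-3)(0.136×10^-3) / 4.467×10^-7 = 3.56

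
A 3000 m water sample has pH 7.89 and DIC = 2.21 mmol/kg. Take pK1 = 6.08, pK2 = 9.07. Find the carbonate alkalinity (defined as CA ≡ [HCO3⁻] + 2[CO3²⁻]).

CA = 2.31 mmol/kg

CA = [HCO3⁻] + 2[CO3²⁻] = (α₁ + 2α₂)·DIC
At pH 7.89: [H⁺]/K1 = 10^-1.81 = 0.015488, K2/[H⁺] = 10^-1.18 = 0.066069
α₁ = 1/(1 + 0.015488 + 0.066069) = 1/1.0816 = 0.9246; α₂ = α₁·K2/[H⁺] = 0.06109
α₁ + 2α₂ = 1.0468
CA = 1.0468 × 2.21 = 2.31 mmol/kg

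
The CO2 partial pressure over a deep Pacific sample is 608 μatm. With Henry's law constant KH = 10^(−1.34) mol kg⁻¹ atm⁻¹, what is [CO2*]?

KH = 10^(−1.34) = 4.571×10^-2 mol kg⁻¹ atm⁻¹
[CO2*] = KH · pCO2 = 4.571×10^-2 × 608×10^-6 atm = 2.78×10^-5 mol/kg

[CO2*] = 27.8 μmol/kg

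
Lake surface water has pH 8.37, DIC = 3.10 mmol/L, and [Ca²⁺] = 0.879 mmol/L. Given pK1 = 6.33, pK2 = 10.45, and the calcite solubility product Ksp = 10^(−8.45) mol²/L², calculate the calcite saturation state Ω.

Ω = 6.28

α₂ = 1 / (1 + [H⁺]/K2 + [H⁺]²/(K1K2)) = 1 / (1 + 10^+2.08 + 10^+0.04)
   = 1 / (1 + 120.23 + 1.0965) = 1/122.32 = 0.008175
[CO3²⁻] = α₂ × DIC = 0.008175 × 3.10 = 0.02534 mmol/L
Ksp = 10^(−8.45) = 3.548×10^-9
Ω = [Ca²⁺][CO3²⁻]/Ksp = (0.879×10^-3)(2.534×10^-5) / 3.548×10^-9 = 6.28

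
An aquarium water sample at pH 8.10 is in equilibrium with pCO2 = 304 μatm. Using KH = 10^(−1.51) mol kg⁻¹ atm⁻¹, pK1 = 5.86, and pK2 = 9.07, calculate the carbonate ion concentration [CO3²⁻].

[CO3²⁻] = 0.175 mmol/kg

[CO2*] = KH · pCO2 = 10^(−1.51) × 304×10^-6 = 9.394×10^-6 mol/kg
α₀ = 1/(1 + K1/[H⁺] + K1K2/[H⁺]²) = 1/(1 + 10^+2.24 + 10^+1.27) = 0.005171
DIC = [CO2*]/α₀ = 9.394×10^-6 / 0.005171 = 1.817 mmol/kg
[CO3²⁻] = α₂·DIC; α₂ = 0.09628, so [CO3²⁻] = 0.09628 × 1.817 = 0.175 mmol/kg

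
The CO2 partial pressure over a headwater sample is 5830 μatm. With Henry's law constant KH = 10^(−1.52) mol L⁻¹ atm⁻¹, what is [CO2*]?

KH = 10^(−1.52) = 3.020×10^-2 mol L⁻¹ atm⁻¹
[CO2*] = KH · pCO2 = 3.020×10^-2 × 5830×10^-6 atm = 1.76×10^-4 mol/L

[CO2*] = 176 μmol/L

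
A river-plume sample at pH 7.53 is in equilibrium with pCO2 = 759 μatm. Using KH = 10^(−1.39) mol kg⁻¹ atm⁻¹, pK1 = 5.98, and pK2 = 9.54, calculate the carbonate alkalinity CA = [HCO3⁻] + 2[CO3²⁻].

[CO2*] = KH · pCO2 = 10^(−1.39) × 759×10^-6 = 3.092×10^-5 mol/kg
α₀ = 1/(1 + K1/[H⁺] + K1K2/[H⁺]²) = 1/(1 + 10^+1.55 + 10^-0.46) = 0.02715
DIC = [CO2*]/α₀ = 3.092×10^-5 / 0.02715 = 1.139 mmol/kg
CA = (α₁ + 2α₂)·DIC = (0.9634 + 2×0.009415) × 1.139 = 1.12 mmol/kg

CA = 1.12 mmol/kg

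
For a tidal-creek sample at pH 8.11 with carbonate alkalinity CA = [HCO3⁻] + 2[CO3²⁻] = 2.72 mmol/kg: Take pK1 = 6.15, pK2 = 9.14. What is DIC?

DIC = 2.53 mmol/kg

CA = [HCO3⁻] + 2[CO3²⁻] = (α₁ + 2α₂)·DIC
At pH 8.11: [H⁺]/K1 = 10^-1.96 = 0.010965, K2/[H⁺] = 10^-1.03 = 0.093325
α₁ = 1/(1 + 0.010965 + 0.093325) = 1/1.1043 = 0.9056; α₂ = α₁·K2/[H⁺] = 0.08451
α₁ + 2α₂ = 1.0746
DIC = CA / (α₁ + 2α₂) = 2.72 / 1.0746 = 2.53 mmol/kg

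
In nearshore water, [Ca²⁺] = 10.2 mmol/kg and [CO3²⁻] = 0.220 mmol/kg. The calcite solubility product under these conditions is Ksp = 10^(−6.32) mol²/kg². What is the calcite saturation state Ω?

Ksp = 10^(−6.32) = 4.786×10^-7
Ω = [Ca²⁺][CO3²⁻]/Ksp = (10.2×10^-3)(0.220×10^-3) / 4.786×10^-7 = 4.69

Ω = 4.69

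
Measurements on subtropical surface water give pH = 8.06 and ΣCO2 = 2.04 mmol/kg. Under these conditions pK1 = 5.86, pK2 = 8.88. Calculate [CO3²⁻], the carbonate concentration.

[CO3²⁻] = 0.267 mmol/kg

α₂ = 1 / (1 + [H⁺]/K2 + [H⁺]²/(K1K2)) = 1 / (1 + 10^+0.82 + 10^-1.38)
   = 1 / (1 + 6.6069 + 0.041687) = 1/7.6486 = 0.1307
[CO3²⁻] = α₂ × DIC = 0.1307 × 2.04 = 0.267 mmol/kg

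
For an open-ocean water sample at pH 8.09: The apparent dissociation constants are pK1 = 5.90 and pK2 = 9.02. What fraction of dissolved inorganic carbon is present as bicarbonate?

α₁ = 0.890

α₁ = 1 / (1 + [H⁺]/K1 + K2/[H⁺]) = 1 / (1 + 10^-2.19 + 10^-0.93)
   = 1 / (1 + 0.0064565 + 0.11749) = 1/1.1239 = 0.8897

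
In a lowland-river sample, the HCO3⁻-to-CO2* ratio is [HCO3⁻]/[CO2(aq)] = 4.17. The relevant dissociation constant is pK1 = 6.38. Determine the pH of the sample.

pH = 7.00

From K1 = [H⁺][HCO3⁻]/[CO2(aq)]:  pH = pK1 + log₁₀([HCO3⁻]/[CO2(aq)])
log₁₀(4.17) = +0.620
pH = 6.38 + (+0.620) = 7.00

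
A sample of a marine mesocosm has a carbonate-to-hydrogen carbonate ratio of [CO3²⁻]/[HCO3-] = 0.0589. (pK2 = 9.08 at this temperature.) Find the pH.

From K2 = [H⁺][CO3²⁻]/[HCO3-]:  pH = pK2 + log₁₀([CO3²⁻]/[HCO3-])
log₁₀(0.0589) = -1.230
pH = 9.08 + (-1.230) = 7.85

pH = 7.85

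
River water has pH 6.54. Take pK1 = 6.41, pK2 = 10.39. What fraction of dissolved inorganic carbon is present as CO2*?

α₀ = 0.426

α₀ = 1 / (1 + K1/[H⁺] + K1K2/[H⁺]²) = 1 / (1 + 10^+0.13 + 10^-3.72)
   = 1 / (1 + 1.3490 + 0.00019055) = 1/2.3492 = 0.4257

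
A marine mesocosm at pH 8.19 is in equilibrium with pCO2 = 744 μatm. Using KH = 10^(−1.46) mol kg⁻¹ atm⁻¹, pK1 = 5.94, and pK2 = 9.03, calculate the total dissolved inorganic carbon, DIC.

[CO2*] = KH · pCO2 = 10^(−1.46) × 744×10^-6 = 2.580×10^-5 mol/kg
α₀ = 1/(1 + K1/[H⁺] + K1K2/[H⁺]²) = 1/(1 + 10^+2.25 + 10^+1.41) = 0.004889
DIC = [CO2*]/α₀ = 2.580×10^-5 / 0.004889 = 5.28 mmol/kg

DIC = 5.28 mmol/kg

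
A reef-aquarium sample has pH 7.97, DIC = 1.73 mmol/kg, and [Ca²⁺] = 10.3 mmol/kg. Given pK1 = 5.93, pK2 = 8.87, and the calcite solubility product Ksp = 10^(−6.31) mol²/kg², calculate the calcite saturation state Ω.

Ω = 4.04

α₂ = 1 / (1 + [H⁺]/K2 + [H⁺]²/(K1K2)) = 1 / (1 + 10^+0.90 + 10^-1.14)
   = 1 / (1 + 7.9433 + 0.072444) = 1/9.0157 = 0.1109
[CO3²⁻] = α₂ × DIC = 0.1109 × 1.73 = 0.1919 mmol/kg
Ksp = 10^(−6.31) = 4.898×10^-7
Ω = [Ca²⁺][CO3²⁻]/Ksp = (10.3×10^-3)(1.919×10^-4) / 4.898×10^-7 = 4.04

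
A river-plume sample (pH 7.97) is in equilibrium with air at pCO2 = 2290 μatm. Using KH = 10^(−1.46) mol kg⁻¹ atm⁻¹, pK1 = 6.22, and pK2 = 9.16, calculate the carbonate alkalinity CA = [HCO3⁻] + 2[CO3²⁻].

CA = 5.04 mmol/kg

[CO2*] = KH · pCO2 = 10^(−1.46) × 2290×10^-6 = 7.940×10^-5 mol/kg
α₀ = 1/(1 + K1/[H⁺] + K1K2/[H⁺]²) = 1/(1 + 10^+1.75 + 10^+0.56) = 0.01643
DIC = [CO2*]/α₀ = 7.940×10^-5 / 0.01643 = 4.833 mmol/kg
CA = (α₁ + 2α₂)·DIC = (0.9239 + 2×0.05965) × 4.833 = 5.04 mmol/kg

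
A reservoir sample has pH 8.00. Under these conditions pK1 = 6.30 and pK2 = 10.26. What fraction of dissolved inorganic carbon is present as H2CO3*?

α₀ = 0.0195

α₀ = 1 / (1 + K1/[H⁺] + K1K2/[H⁺]²) = 1 / (1 + 10^+1.70 + 10^-0.56)
   = 1 / (1 + 50.119 + 0.27542) = 1/51.394 = 0.01946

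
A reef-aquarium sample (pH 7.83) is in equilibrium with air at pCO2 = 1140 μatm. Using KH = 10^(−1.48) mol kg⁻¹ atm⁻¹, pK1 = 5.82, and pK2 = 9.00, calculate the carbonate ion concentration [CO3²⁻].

[CO2*] = KH · pCO2 = 10^(−1.48) × 1140×10^-6 = 3.775×10^-5 mol/kg
α₀ = 1/(1 + K1/[H⁺] + K1K2/[H⁺]²) = 1/(1 + 10^+2.01 + 10^+0.84) = 0.009070
DIC = [CO2*]/α₀ = 3.775×10^-5 / 0.009070 = 4.162 mmol/kg
[CO3²⁻] = α₂·DIC; α₂ = 0.06275, so [CO3²⁻] = 0.06275 × 4.162 = 0.261 mmol/kg

[CO3²⁻] = 0.261 mmol/kg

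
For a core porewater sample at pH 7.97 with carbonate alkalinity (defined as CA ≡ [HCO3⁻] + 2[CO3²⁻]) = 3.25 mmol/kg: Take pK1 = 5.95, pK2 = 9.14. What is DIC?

DIC = 3.08 mmol/kg

CA = [HCO3⁻] + 2[CO3²⁻] = (α₁ + 2α₂)·DIC
At pH 7.97: [H⁺]/K1 = 10^-2.02 = 0.0095499, K2/[H⁺] = 10^-1.17 = 0.067608
α₁ = 1/(1 + 0.0095499 + 0.067608) = 1/1.0772 = 0.9284; α₂ = α₁·K2/[H⁺] = 0.06277
α₁ + 2α₂ = 1.0539
DIC = CA / (α₁ + 2α₂) = 3.25 / 1.0539 = 3.08 mmol/kg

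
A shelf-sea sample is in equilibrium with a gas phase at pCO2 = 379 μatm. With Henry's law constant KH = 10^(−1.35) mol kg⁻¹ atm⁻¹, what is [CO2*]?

[CO2*] = 16.9 μmol/kg

KH = 10^(−1.35) = 4.467×10^-2 mol kg⁻¹ atm⁻¹
[CO2*] = KH · pCO2 = 4.467×10^-2 × 379×10^-6 atm = 1.69×10^-5 mol/kg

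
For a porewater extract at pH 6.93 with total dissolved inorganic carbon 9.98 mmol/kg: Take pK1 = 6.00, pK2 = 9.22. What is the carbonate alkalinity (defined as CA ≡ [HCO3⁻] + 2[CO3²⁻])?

CA = 8.98 mmol/kg

CA = [HCO3⁻] + 2[CO3²⁻] = (α₁ + 2α₂)·DIC
At pH 6.93: [H⁺]/K1 = 10^-0.93 = 0.11749, K2/[H⁺] = 10^-2.29 = 0.0051286
α₁ = 1/(1 + 0.11749 + 0.0051286) = 1/1.1226 = 0.8908; α₂ = α₁·K2/[H⁺] = 0.004568
α₁ + 2α₂ = 0.8999
CA = 0.8999 × 9.98 = 8.98 mmol/kg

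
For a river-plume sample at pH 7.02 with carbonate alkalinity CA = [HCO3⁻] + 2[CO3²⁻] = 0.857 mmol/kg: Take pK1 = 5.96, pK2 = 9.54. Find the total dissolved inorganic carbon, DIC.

DIC = 0.929 mmol/kg

CA = [HCO3⁻] + 2[CO3²⁻] = (α₁ + 2α₂)·DIC
At pH 7.02: [H⁺]/K1 = 10^-1.06 = 0.087096, K2/[H⁺] = 10^-2.52 = 0.0030200
α₁ = 1/(1 + 0.087096 + 0.0030200) = 1/1.0901 = 0.9173; α₂ = α₁·K2/[H⁺] = 0.002770
α₁ + 2α₂ = 0.9229
DIC = CA / (α₁ + 2α₂) = 0.857 / 0.9229 = 0.929 mmol/kg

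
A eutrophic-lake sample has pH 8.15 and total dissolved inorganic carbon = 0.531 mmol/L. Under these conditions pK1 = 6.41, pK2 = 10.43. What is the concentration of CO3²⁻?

α₂ = 1 / (1 + [H⁺]/K2 + [H⁺]²/(K1K2)) = 1 / (1 + 10^+2.28 + 10^+0.54)
   = 1 / (1 + 190.55 + 3.4674) = 1/195.01 = 0.005128
[CO3²⁻] = α₂ × DIC = 0.005128 × 0.531 = 0.00272 mmol/L = 2.72 μmol/L

[CO3²⁻] = 2.72 μmol/L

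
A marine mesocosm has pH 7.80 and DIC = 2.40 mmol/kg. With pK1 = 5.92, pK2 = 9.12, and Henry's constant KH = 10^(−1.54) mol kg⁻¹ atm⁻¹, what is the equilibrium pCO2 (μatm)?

α₀ = 1 / (1 + K1/[H⁺] + K1K2/[H⁺]²) = 1 / (1 + 10^+1.88 + 10^+0.56)
   = 1 / (1 + 75.858 + 3.6308) = 1/80.489 = 0.01242
[CO2*] = α₀ × DIC = 0.01242 × 2.40 = 0.02982 mmol/kg
pCO2 = [CO2*]/KH = 2.982×10^-5 / 2.884×10^-2 = 1030 μatm

pCO2 = 1030 μatm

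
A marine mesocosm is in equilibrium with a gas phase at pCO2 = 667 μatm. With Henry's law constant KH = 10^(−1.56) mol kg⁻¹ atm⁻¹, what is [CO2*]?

[CO2*] = 18.4 μmol/kg

KH = 10^(−1.56) = 2.754×10^-2 mol kg⁻¹ atm⁻¹
[CO2*] = KH · pCO2 = 2.754×10^-2 × 667×10^-6 atm = 1.84×10^-5 mol/kg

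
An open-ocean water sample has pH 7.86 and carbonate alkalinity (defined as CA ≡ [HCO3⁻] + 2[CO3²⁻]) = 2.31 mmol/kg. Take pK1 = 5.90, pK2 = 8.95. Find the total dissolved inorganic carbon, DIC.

DIC = 2.17 mmol/kg

CA = [HCO3⁻] + 2[CO3²⁻] = (α₁ + 2α₂)·DIC
At pH 7.86: [H⁺]/K1 = 10^-1.96 = 0.010965, K2/[H⁺] = 10^-1.09 = 0.081283
α₁ = 1/(1 + 0.010965 + 0.081283) = 1/1.0922 = 0.9155; α₂ = α₁·K2/[H⁺] = 0.07442
α₁ + 2α₂ = 1.0644
DIC = CA / (α₁ + 2α₂) = 2.31 / 1.0644 = 2.17 mmol/kg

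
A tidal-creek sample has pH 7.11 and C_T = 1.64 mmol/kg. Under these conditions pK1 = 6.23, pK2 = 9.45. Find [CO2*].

α₀ = 1 / (1 + K1/[H⁺] + K1K2/[H⁺]²) = 1 / (1 + 10^+0.88 + 10^-1.46)
   = 1 / (1 + 7.5858 + 0.034674) = 1/8.6204 = 0.1160
[CO2*] = α₀ × DIC = 0.1160 × 1.64 = 0.190 mmol/kg

[CO2*] = 0.190 mmol/kg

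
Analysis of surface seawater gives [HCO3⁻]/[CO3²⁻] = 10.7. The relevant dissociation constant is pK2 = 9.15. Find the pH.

From K2 = [H⁺][CO3²⁻]/[HCO3⁻]:  pH = pK2 − log₁₀([HCO3⁻]/[CO3²⁻])
log₁₀(10.7) = +1.029
pH = 9.15 − (+1.029) = 8.12

pH = 8.12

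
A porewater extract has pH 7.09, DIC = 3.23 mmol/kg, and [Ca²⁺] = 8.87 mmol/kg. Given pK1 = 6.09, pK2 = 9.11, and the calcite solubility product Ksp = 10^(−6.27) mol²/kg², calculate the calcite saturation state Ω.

Ω = 0.459

α₂ = 1 / (1 + [H⁺]/K2 + [H⁺]²/(K1K2)) = 1 / (1 + 10^+2.02 + 10^+1.02)
   = 1 / (1 + 104.71 + 10.471) = 1/116.18 = 0.008607
[CO3²⁻] = α₂ × DIC = 0.008607 × 3.23 = 0.02780 mmol/kg
Ksp = 10^(−6.27) = 5.370×10^-7
Ω = [Ca²⁺][CO3²⁻]/Ksp = (8.87×10^-3)(2.780×10^-5) / 5.370×10^-7 = 0.459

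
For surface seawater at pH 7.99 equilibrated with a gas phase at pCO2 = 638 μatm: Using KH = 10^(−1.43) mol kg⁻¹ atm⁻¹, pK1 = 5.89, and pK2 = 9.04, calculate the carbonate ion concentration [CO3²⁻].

[CO2*] = KH · pCO2 = 10^(−1.43) × 638×10^-6 = 2.370×10^-5 mol/kg
α₀ = 1/(1 + K1/[H⁺] + K1K2/[H⁺]²) = 1/(1 + 10^+2.10 + 10^+1.05) = 0.007240
DIC = [CO2*]/α₀ = 2.370×10^-5 / 0.007240 = 3.274 mmol/kg
[CO3²⁻] = α₂·DIC; α₂ = 0.08124, so [CO3²⁻] = 0.08124 × 3.274 = 0.266 mmol/kg

[CO3²⁻] = 0.266 mmol/kg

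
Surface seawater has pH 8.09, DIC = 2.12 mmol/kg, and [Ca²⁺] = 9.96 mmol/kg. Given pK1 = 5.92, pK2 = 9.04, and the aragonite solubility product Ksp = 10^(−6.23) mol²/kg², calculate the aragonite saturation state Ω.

α₂ = 1 / (1 + [H⁺]/K2 + [H⁺]²/(K1K2)) = 1 / (1 + 10^+0.95 + 10^-1.22)
   = 1 / (1 + 8.9125 + 0.060256) = 1/9.9728 = 0.1003
[CO3²⁻] = α₂ × DIC = 0.1003 × 2.12 = 0.2126 mmol/kg
Ksp = 10^(−6.23) = 5.888×10^-7
Ω = [Ca²⁺][CO3²⁻]/Ksp = (9.96×10^-3)(2.126×10^-4) / 5.888×10^-7 = 3.60

Ω = 3.60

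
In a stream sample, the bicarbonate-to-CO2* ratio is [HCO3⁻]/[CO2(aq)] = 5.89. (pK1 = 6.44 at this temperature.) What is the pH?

From K1 = [H⁺][HCO3⁻]/[CO2(aq)]:  pH = pK1 + log₁₀([HCO3⁻]/[CO2(aq)])
log₁₀(5.89) = +0.770
pH = 6.44 + (+0.770) = 7.21

pH = 7.21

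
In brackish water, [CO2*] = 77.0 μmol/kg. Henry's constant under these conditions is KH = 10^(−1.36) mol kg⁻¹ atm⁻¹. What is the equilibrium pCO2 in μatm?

KH = 10^(−1.36) = 4.365×10^-2 mol kg⁻¹ atm⁻¹
pCO2 = [CO2*]/KH = 77.0×10^-6 / 4.365×10^-2 = 1.76×10^-3 atm = 1760 μatm

pCO2 = 1760 μatm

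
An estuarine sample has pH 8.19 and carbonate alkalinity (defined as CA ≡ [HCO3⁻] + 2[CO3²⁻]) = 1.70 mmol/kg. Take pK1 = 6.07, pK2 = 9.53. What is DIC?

CA = [HCO3⁻] + 2[CO3²⁻] = (α₁ + 2α₂)·DIC
At pH 8.19: [H⁺]/K1 = 10^-2.12 = 0.0075858, K2/[H⁺] = 10^-1.34 = 0.045709
α₁ = 1/(1 + 0.0075858 + 0.045709) = 1/1.0533 = 0.9494; α₂ = α₁·K2/[H⁺] = 0.04340
α₁ + 2α₂ = 1.0362
DIC = CA / (α₁ + 2α₂) = 1.70 / 1.0362 = 1.64 mmol/kg

DIC = 1.64 mmol/kg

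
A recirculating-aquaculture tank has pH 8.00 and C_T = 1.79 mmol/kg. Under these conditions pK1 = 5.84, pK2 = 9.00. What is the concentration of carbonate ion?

[CO3²⁻] = 0.162 mmol/kg

α₂ = 1 / (1 + [H⁺]/K2 + [H⁺]²/(K1K2)) = 1 / (1 + 10^+1.00 + 10^-1.16)
   = 1 / (1 + 10.000 + 0.069183) = 1/11.069 = 0.09034
[CO3²⁻] = α₂ × DIC = 0.09034 × 1.79 = 0.162 mmol/kg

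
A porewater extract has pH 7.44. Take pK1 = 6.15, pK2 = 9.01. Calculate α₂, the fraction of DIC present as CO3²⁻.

α₂ = 1 / (1 + [H⁺]/K2 + [H⁺]²/(K1K2)) = 1 / (1 + 10^+1.57 + 10^+0.28)
   = 1 / (1 + 37.154 + 1.9055) = 1/40.059 = 0.02496

α₂ = 0.0250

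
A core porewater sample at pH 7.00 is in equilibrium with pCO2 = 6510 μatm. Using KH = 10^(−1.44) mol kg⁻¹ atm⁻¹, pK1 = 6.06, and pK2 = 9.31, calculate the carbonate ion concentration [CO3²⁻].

[CO2*] = KH · pCO2 = 10^(−1.44) × 6510×10^-6 = 2.364×10^-4 mol/kg
α₀ = 1/(1 + K1/[H⁺] + K1K2/[H⁺]²) = 1/(1 + 10^+0.94 + 10^-1.37) = 0.1025
DIC = [CO2*]/α₀ = 2.364×10^-4 / 0.1025 = 2.305 mmol/kg
[CO3²⁻] = α₂·DIC; α₂ = 0.004374, so [CO3²⁻] = 0.004374 × 2.305 = 0.0101 mmol/kg = 10.1 μmol/kg

[CO3²⁻] = 10.1 μmol/kg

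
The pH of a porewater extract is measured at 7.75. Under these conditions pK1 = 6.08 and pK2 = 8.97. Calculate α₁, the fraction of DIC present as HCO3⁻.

α₁ = 1 / (1 + [H⁺]/K1 + K2/[H⁺]) = 1 / (1 + 10^-1.67 + 10^-1.22)
   = 1 / (1 + 0.021380 + 0.060256) = 1/1.0816 = 0.9245

α₁ = 0.925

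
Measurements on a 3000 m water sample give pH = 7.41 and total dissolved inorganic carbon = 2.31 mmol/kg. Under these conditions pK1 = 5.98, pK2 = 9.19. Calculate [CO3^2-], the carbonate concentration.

[CO3²⁻] = 0.0364 mmol/kg

α₂ = 1 / (1 + [H⁺]/K2 + [H⁺]²/(K1K2)) = 1 / (1 + 10^+1.78 + 10^+0.35)
   = 1 / (1 + 60.256 + 2.2387) = 1/63.495 = 0.01575
[CO3²⁻] = α₂ × DIC = 0.01575 × 2.31 = 0.0364 mmol/kg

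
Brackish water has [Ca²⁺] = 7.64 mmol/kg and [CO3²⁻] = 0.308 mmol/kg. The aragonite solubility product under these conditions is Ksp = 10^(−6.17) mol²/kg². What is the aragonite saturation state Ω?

Ω = 3.48

Ksp = 10^(−6.17) = 6.761×10^-7
Ω = [Ca²⁺][CO3²⁻]/Ksp = (7.64×10^-3)(0.308×10^-3) / 6.761×10^-7 = 3.48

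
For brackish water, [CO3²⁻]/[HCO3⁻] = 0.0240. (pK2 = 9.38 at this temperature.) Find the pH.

From K2 = [H⁺][CO3²⁻]/[HCO3⁻]:  pH = pK2 + log₁₀([CO3²⁻]/[HCO3⁻])
log₁₀(0.0240) = -1.620
pH = 9.38 + (-1.620) = 7.76

pH = 7.76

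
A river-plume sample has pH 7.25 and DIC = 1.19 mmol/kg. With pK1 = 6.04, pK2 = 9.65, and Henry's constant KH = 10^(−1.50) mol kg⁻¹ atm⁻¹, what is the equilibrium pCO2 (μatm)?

pCO2 = 2180 μatm

α₀ = 1 / (1 + K1/[H⁺] + K1K2/[H⁺]²) = 1 / (1 + 10^+1.21 + 10^-1.19)
   = 1 / (1 + 16.218 + 0.064565) = 1/17.283 = 0.05786
[CO2*] = α₀ × DIC = 0.05786 × 1.19 = 0.06886 mmol/kg
pCO2 = [CO2*]/KH = 6.886×10^-5 / 3.162×10^-2 = 2180 μatm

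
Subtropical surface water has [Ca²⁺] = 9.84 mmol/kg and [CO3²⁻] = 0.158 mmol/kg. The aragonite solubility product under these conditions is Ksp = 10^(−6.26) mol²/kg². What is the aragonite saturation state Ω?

Ω = 2.83

Ksp = 10^(−6.26) = 5.495×10^-7
Ω = [Ca²⁺][CO3²⁻]/Ksp = (9.84×10^-3)(0.158×10^-3) / 5.495×10^-7 = 2.83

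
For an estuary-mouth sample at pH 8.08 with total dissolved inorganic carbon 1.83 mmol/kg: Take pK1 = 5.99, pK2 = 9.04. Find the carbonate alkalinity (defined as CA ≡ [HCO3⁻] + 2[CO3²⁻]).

CA = [HCO3⁻] + 2[CO3²⁻] = (α₁ + 2α₂)·DIC
At pH 8.08: [H⁺]/K1 = 10^-2.09 = 0.0081283, K2/[H⁺] = 10^-0.96 = 0.10965
α₁ = 1/(1 + 0.0081283 + 0.10965) = 1/1.1178 = 0.8946; α₂ = α₁·K2/[H⁺] = 0.09809
α₁ + 2α₂ = 1.0908
CA = 1.0908 × 1.83 = 2.00 mmol/kg

CA = 2.00 mmol/kg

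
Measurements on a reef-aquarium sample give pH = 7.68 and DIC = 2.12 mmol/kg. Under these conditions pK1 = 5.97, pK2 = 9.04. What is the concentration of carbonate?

α₂ = 1 / (1 + [H⁺]/K2 + [H⁺]²/(K1K2)) = 1 / (1 + 10^+1.36 + 10^-0.35)
   = 1 / (1 + 22.909 + 0.44668) = 1/24.355 = 0.04106
[CO3²⁻] = α₂ × DIC = 0.04106 × 2.12 = 0.0870 mmol/kg

[CO3²⁻] = 0.0870 mmol/kg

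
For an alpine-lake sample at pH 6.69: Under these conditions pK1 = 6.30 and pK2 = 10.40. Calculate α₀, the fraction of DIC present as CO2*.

α₀ = 1 / (1 + K1/[H⁺] + K1K2/[H⁺]²) = 1 / (1 + 10^+0.39 + 10^-3.32)
   = 1 / (1 + 2.4547 + 0.00047863) = 1/3.4552 = 0.2894

α₀ = 0.289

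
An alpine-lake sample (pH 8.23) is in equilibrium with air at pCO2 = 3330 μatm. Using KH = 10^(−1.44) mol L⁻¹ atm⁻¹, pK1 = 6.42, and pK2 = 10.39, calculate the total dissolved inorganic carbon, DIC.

[CO2*] = KH · pCO2 = 10^(−1.44) × 3330×10^-6 = 1.209×10^-4 mol/L
α₀ = 1/(1 + K1/[H⁺] + K1K2/[H⁺]²) = 1/(1 + 10^+1.81 + 10^-0.35) = 0.01515
DIC = [CO2*]/α₀ = 1.209×10^-4 / 0.01515 = 7.98 mmol/L

DIC = 7.98 mmol/L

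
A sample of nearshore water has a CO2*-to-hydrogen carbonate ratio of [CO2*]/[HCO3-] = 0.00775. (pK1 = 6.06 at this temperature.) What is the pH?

From K1 = [H⁺][HCO3-]/[CO2*]:  pH = pK1 − log₁₀([CO2*]/[HCO3-])
log₁₀(0.00775) = -2.111
pH = 6.06 − (-2.111) = 8.17

pH = 8.17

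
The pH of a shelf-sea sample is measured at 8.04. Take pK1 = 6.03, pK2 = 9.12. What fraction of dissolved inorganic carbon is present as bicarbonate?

α₁ = 0.915

α₁ = 1 / (1 + [H⁺]/K1 + K2/[H⁺]) = 1 / (1 + 10^-2.01 + 10^-1.08)
   = 1 / (1 + 0.0097724 + 0.083176) = 1/1.0929 = 0.9150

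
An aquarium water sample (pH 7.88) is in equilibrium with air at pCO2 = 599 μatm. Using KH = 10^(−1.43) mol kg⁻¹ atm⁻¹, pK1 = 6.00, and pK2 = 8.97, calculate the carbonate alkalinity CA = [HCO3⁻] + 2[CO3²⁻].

CA = 1.96 mmol/kg

[CO2*] = KH · pCO2 = 10^(−1.43) × 599×10^-6 = 2.225×10^-5 mol/kg
α₀ = 1/(1 + K1/[H⁺] + K1K2/[H⁺]²) = 1/(1 + 10^+1.88 + 10^+0.79) = 0.01204
DIC = [CO2*]/α₀ = 2.225×10^-5 / 0.01204 = 1.848 mmol/kg
CA = (α₁ + 2α₂)·DIC = (0.9137 + 2×0.07427) × 1.848 = 1.96 mmol/kg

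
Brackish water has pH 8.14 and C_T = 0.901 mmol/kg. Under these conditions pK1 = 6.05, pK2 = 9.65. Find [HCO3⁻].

[HCO3⁻] = 0.867 mmol/kg

α₁ = 1 / (1 + [H⁺]/K1 + K2/[H⁺]) = 1 / (1 + 10^-2.09 + 10^-1.51)
   = 1 / (1 + 0.0081283 + 0.030903) = 1/1.0390 = 0.9624
[HCO3⁻] = α₁ × DIC = 0.9624 × 0.901 = 0.867 mmol/kg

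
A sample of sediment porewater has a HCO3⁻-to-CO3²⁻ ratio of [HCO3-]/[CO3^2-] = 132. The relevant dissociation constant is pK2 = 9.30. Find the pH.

pH = 7.18

From K2 = [H⁺][CO3^2-]/[HCO3-]:  pH = pK2 − log₁₀([HCO3-]/[CO3^2-])
log₁₀(132) = +2.121
pH = 9.30 − (+2.121) = 7.18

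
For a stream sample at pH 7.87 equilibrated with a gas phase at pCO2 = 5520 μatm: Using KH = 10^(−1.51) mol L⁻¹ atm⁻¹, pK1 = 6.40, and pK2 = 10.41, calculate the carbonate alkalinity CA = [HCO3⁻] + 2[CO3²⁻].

[CO2*] = KH · pCO2 = 10^(−1.51) × 5520×10^-6 = 1.706×10^-4 mol/L
α₀ = 1/(1 + K1/[H⁺] + K1K2/[H⁺]²) = 1/(1 + 10^+1.47 + 10^-1.07) = 0.03268
DIC = [CO2*]/α₀ = 1.706×10^-4 / 0.03268 = 5.219 mmol/L
CA = (α₁ + 2α₂)·DIC = (0.9645 + 2×0.002782) × 5.219 = 5.06 mmol/L

CA = 5.06 mmol/L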